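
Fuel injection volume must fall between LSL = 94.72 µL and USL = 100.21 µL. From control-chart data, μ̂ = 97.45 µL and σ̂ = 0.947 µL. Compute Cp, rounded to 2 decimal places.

0.97

Cp = (USL − LSL) / (6σ̂) = (100.21 − 94.72) / (6 × 0.947) = 5.4900 / 5.6820 = 0.9662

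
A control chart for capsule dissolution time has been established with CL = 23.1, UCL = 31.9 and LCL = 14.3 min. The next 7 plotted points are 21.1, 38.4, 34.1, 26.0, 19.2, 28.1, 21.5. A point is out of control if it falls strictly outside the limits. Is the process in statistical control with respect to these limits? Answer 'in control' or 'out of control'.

Compare each point to [14.3, 31.9]: sample 2 = 38.4 > UCL; sample 3 = 34.1 > UCL.

out of control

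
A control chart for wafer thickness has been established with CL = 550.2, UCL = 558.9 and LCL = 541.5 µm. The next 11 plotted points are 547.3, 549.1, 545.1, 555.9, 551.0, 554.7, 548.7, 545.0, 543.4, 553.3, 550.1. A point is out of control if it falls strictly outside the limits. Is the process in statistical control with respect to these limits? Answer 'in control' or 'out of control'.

All 11 points lie within [541.5, 558.9].

in control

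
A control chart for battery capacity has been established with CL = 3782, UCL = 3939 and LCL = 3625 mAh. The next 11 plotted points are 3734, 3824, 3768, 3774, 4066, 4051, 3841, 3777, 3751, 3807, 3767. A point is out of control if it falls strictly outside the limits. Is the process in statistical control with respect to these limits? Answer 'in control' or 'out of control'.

Compare each point to [3625, 3939]: sample 5 = 4066 > UCL; sample 6 = 4051 > UCL.

out of control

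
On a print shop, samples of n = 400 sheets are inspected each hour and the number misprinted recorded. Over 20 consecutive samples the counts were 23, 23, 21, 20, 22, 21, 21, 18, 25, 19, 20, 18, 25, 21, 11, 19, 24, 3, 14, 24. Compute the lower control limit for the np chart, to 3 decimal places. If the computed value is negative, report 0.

6.648

p̄ = Σdᵢ / (k·n) = 392 / (20 × 400) = 0.04900
LCL = np̄ − 3·√(np̄(1−p̄)) = 19.6000 − 3 × 4.3174 = 6.6479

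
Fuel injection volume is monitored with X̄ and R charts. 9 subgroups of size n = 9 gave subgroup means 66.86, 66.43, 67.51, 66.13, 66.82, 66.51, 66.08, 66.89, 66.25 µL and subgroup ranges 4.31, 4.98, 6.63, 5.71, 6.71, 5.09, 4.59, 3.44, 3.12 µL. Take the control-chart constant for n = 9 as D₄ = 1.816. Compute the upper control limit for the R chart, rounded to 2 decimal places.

R̄ = (4.31 + 4.98 + 6.63 + 5.71 + 6.71 + 5.09 + 4.59 + 3.44 + 3.12) / 9 = 44.5800 / 9 = 4.9533
UCL_R = D₄·R̄ = 1.816 × 4.9533 = 8.9953

9.00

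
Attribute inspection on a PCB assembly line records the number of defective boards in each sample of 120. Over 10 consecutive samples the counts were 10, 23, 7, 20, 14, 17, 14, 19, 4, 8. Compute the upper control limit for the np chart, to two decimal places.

p̄ = Σdᵢ / (k·n) = 136 / (10 × 120) = 0.11333
UCL = np̄ + 3·√(np̄(1−p̄)) = 13.6000 + 3 × √(13.6000×0.88667) = 13.6000 + 3 × 3.4726 = 24.0177

24.02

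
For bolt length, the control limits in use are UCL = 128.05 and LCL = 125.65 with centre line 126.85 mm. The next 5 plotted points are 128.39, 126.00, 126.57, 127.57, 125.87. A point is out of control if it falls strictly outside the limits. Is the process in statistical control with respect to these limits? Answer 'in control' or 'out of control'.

Compare each point to [125.65, 128.05]: sample 1 = 128.39 > UCL.

out of control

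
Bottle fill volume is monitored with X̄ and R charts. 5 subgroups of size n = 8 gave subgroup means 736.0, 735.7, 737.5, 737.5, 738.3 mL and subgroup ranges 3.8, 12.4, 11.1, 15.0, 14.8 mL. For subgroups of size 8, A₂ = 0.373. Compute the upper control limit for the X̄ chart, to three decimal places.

741.260

X̄̄ = (736.0 + 735.7 + 737.5 + 737.5 + 738.3) / 5 = 3685.0000 / 5 = 737.0000
R̄ = (3.8 + 12.4 + 11.1 + 15.0 + 14.8) / 5 = 57.1000 / 5 = 11.4200
UCL = X̄̄ + A₂·R̄ = 737.0000 + 0.373 × 11.4200 = 741.2597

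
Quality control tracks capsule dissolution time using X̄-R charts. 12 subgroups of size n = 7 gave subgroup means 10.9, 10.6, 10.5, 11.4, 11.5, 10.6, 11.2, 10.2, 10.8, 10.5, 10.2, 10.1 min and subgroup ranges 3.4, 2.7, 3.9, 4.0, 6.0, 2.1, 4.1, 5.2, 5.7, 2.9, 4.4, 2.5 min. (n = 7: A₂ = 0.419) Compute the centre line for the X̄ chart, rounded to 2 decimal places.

10.71

X̄̄ = (10.9 + 10.6 + 10.5 + 11.4 + 11.5 + 10.6 + 11.2 + 10.2 + 10.8 + 10.5 + 10.2 + 10.1) / 12 = 128.5000 / 12 = 10.7083
CL = X̄̄ = 10.7083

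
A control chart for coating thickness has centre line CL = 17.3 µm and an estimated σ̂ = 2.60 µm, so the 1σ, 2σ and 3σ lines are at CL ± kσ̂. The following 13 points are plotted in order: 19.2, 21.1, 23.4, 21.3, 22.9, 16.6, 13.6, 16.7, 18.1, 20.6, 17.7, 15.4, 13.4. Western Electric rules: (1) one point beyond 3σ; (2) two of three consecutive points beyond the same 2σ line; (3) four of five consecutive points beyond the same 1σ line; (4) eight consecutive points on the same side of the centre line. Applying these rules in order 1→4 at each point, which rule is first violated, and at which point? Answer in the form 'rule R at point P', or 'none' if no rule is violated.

Zone of each point (C = within 1σ̂, B = 1σ̂–2σ̂, A = 2σ̂–3σ̂, * = beyond 3σ̂; sign = side of CL): 1:+C, 2:+B, 3:+A, 4:+B, 5:+A, 6:-C, 7:-B, 8:-C, 9:+C, 10:+B, 11:+C, 12:-C, 13:-B
Rule 2 (two of three consecutive points beyond the same 2σ limit) is satisfied at point 5.

rule 2 at point 5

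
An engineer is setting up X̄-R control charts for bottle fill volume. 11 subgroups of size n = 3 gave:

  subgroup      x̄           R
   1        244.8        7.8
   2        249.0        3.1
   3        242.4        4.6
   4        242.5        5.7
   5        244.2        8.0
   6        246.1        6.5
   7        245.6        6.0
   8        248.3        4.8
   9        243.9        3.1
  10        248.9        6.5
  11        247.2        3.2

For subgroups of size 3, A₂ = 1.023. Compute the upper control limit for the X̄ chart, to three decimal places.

X̄̄ = (244.8 + 249.0 + 242.4 + 242.5 + 244.2 + 246.1 + 245.6 + 248.3 + 243.9 + 248.9 + 247.2) / 11 = 2702.9000 / 11 = 245.7182
R̄ = (7.8 + 3.1 + 4.6 + 5.7 + 8.0 + 6.5 + 6.0 + 4.8 + 3.1 + 6.5 + 3.2) / 11 = 59.3000 / 11 = 5.3909
UCL = X̄̄ + A₂·R̄ = 245.7182 + 1.023 × 5.3909 = 251.2331

251.233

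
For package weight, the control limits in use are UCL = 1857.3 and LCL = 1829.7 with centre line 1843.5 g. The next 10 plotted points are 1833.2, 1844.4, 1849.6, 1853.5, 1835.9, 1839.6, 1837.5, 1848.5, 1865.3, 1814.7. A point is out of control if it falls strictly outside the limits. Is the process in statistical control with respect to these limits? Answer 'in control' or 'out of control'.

out of control

Compare each point to [1829.7, 1857.3]: sample 9 = 1865.3 > UCL; sample 10 = 1814.7 < LCL.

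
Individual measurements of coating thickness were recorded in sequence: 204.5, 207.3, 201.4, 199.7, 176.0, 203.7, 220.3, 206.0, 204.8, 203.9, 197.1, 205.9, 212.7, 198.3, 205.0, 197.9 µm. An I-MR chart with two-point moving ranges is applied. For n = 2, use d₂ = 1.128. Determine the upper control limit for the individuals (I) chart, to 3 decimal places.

X̄ = (204.5 + 207.3 + 201.4 + 199.7 + 176.0 + 203.7 + 220.3 + 206.0 + 204.8 + 203.9 + 197.1 + 205.9 + 212.7 + 198.3 + 205.0 + 197.9) / 16 = 202.7812
Moving ranges: 2.8, 5.9, 1.7, 23.7, 27.7, 16.6, 14.3, 1.2, 0.9, 6.8, 8.8, 6.8, 14.4, 6.7, 7.1; M̄R̄ = 145.4000 / 15 = 9.6933
UCL = X̄ + 3·M̄R̄/d₂ = 202.7812 + 3 × 9.6933 / 1.128 = 228.5614

228.561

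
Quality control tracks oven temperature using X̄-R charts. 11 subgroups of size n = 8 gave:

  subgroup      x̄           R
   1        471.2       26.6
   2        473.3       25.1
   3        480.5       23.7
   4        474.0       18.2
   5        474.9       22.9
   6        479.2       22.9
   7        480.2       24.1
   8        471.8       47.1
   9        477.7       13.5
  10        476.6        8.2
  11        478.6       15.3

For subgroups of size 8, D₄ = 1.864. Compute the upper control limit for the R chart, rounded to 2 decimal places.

41.96

R̄ = (26.6 + 25.1 + 23.7 + 18.2 + 22.9 + 22.9 + 24.1 + 47.1 + 13.5 + 8.2 + 15.3) / 11 = 247.6000 / 11 = 22.5091
UCL_R = D₄·R̄ = 1.864 × 22.5091 = 41.9569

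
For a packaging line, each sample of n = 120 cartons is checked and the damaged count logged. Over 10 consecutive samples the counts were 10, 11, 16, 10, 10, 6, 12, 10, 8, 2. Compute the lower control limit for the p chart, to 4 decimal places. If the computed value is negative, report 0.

0.0052

p̄ = Σdᵢ / (k·n) = 95 / (10 × 120) = 0.07917
LCL = p̄ − 3·√(p̄(1−p̄)/n) = 0.07917 − 3 × 0.02465 = 0.00522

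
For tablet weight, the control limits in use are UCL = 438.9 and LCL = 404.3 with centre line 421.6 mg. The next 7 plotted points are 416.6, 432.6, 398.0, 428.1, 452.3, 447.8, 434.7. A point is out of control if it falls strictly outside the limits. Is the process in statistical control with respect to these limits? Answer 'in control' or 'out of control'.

Compare each point to [404.3, 438.9]: sample 3 = 398.0 < LCL; sample 5 = 452.3 > UCL; sample 6 = 447.8 > UCL.

out of control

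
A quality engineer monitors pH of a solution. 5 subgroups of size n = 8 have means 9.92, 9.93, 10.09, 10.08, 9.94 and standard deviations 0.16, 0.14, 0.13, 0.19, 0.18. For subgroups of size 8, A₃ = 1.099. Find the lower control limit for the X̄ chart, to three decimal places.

X̄̄ = (9.92 + 9.93 + 10.09 + 10.08 + 9.94) / 5 = 9.9920
s̄ = (0.16 + 0.14 + 0.13 + 0.19 + 0.18) / 5 = 0.1600
LCL = X̄̄ − A₃·s̄ = 9.9920 − 1.099 × 0.1600 = 9.8162

9.816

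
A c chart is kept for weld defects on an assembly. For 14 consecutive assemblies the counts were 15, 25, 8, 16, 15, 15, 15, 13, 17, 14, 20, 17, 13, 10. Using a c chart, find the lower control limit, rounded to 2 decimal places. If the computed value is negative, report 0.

c̄ = (15 + 25 + 8 + 16 + 15 + 15 + 15 + 13 + 17 + 14 + 20 + 17 + 13 + 10) / 14 = 213 / 14 = 15.2143
LCL = c̄ − 3√c̄ = 15.2143 − 3 × 3.9005 = 3.5126

3.51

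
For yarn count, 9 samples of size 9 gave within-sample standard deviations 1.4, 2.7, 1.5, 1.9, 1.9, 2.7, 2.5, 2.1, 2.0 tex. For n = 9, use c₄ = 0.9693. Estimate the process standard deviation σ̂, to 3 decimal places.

s̄ = (1.4 + 2.7 + 1.5 + 1.9 + 1.9 + 2.7 + 2.5 + 2.1 + 2.0) / 9 = 2.0778
σ̂ = s̄ / c₄ = 2.0778 / 0.9693 = 2.1436

2.144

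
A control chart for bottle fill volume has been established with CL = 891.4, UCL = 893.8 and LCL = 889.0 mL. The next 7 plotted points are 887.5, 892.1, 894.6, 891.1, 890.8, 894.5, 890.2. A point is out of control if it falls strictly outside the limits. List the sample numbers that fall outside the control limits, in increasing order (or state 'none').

Compare each point to [889.0, 893.8]: sample 1 = 887.5 < LCL; sample 3 = 894.6 > UCL; sample 6 = 894.5 > UCL.

1, 3, 6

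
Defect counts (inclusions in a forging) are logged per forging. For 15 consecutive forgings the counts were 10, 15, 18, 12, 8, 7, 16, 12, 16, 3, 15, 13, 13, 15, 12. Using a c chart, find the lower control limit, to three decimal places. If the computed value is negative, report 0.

c̄ = (10 + 15 + 18 + 12 + 8 + 7 + 16 + 12 + 16 + 3 + 15 + 13 + 13 + 15 + 12) / 15 = 185 / 15 = 12.3333
LCL = c̄ − 3√c̄ = 12.3333 − 3 × 3.5119 = 1.7977

1.798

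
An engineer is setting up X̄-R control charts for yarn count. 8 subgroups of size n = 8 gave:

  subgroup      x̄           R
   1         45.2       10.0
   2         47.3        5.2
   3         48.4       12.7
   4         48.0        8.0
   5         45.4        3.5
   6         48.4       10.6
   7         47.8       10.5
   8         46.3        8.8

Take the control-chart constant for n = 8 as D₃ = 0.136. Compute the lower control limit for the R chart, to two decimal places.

1.18

R̄ = (10.0 + 5.2 + 12.7 + 8.0 + 3.5 + 10.6 + 10.5 + 8.8) / 8 = 69.3000 / 8 = 8.6625
LCL_R = D₃·R̄ = 0.136 × 8.6625 = 1.1781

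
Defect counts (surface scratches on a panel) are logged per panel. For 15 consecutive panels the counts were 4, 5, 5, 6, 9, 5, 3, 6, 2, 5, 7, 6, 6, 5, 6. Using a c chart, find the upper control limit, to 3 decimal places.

c̄ = (4 + 5 + 5 + 6 + 9 + 5 + 3 + 6 + 2 + 5 + 7 + 6 + 6 + 5 + 6) / 15 = 80 / 15 = 5.3333
UCL = c̄ + 3√c̄ = 5.3333 + 3 × √5.3333 = 5.3333 + 3 × 2.3094 = 12.2615

12.262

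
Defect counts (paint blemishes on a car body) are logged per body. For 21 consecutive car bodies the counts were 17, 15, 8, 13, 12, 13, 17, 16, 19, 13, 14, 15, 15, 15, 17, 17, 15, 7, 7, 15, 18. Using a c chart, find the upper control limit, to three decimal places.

25.492

c̄ = (17 + 15 + 8 + 13 + 12 + 13 + 17 + 16 + 19 + 13 + 14 + 15 + 15 + 15 + 17 + 17 + 15 + 7 + 7 + 15 + 18) / 21 = 298 / 21 = 14.1905
UCL = c̄ + 3√c̄ = 14.1905 + 3 × √14.1905 = 14.1905 + 3 × 3.7670 = 25.4916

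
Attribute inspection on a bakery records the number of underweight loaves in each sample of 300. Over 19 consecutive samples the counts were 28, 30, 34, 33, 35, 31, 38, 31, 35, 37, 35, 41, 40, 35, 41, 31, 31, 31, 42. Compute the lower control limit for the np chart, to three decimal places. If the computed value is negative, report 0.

p̄ = Σdᵢ / (k·n) = 659 / (19 × 300) = 0.11561
LCL = np̄ − 3·√(np̄(1−p̄)) = 34.6842 − 3 × 5.5384 = 18.0689

18.069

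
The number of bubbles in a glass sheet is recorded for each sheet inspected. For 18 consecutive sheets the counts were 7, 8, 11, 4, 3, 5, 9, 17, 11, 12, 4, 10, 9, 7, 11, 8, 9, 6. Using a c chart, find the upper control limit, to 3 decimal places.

c̄ = (7 + 8 + 11 + 4 + 3 + 5 + 9 + 17 + 11 + 12 + 4 + 10 + 9 + 7 + 11 + 8 + 9 + 6) / 18 = 151 / 18 = 8.3889
UCL = c̄ + 3√c̄ = 8.3889 + 3 × √8.3889 = 8.3889 + 3 × 2.8964 = 17.0780

17.078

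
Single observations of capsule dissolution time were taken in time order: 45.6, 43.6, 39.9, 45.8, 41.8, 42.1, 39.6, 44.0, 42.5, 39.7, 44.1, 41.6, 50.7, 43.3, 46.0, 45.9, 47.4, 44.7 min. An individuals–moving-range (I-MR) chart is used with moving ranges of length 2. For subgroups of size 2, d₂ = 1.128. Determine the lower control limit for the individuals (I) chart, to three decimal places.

34.799

X̄ = (45.6 + 43.6 + 39.9 + 45.8 + 41.8 + 42.1 + 39.6 + 44.0 + 42.5 + 39.7 + 44.1 + 41.6 + 50.7 + 43.3 + 46.0 + 45.9 + 47.4 + 44.7) / 18 = 43.7944
Moving ranges: 2.0, 3.7, 5.9, 4.0, 0.3, 2.5, 4.4, 1.5, 2.8, 4.4, 2.5, 9.1, 7.4, 2.7, 0.1, 1.5, 2.7; M̄R̄ = 57.5000 / 17 = 3.3824
LCL = X̄ − 3·M̄R̄/d₂ = 43.7944 − 3 × 3.3824 / 1.128 = 34.7988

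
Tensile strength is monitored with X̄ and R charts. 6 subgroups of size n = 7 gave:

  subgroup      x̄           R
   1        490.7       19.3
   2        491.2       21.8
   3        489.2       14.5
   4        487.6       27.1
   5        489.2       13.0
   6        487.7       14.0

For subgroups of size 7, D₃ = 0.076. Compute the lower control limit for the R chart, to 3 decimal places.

R̄ = (19.3 + 21.8 + 14.5 + 27.1 + 13.0 + 14.0) / 6 = 109.7000 / 6 = 18.2833
LCL_R = D₃·R̄ = 0.076 × 18.2833 = 1.3895

1.390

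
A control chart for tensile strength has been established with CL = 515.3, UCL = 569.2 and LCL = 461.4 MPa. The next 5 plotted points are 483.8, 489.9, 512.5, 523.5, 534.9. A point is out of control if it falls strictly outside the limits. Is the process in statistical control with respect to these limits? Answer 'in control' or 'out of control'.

All 5 points lie within [461.4, 569.2].

in control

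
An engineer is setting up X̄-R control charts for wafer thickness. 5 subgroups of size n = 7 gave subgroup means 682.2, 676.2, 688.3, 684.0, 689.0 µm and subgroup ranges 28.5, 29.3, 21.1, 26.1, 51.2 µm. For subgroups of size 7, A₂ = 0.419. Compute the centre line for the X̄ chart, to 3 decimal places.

683.940

X̄̄ = (682.2 + 676.2 + 688.3 + 684.0 + 689.0) / 5 = 3419.7000 / 5 = 683.9400
CL = X̄̄ = 683.9400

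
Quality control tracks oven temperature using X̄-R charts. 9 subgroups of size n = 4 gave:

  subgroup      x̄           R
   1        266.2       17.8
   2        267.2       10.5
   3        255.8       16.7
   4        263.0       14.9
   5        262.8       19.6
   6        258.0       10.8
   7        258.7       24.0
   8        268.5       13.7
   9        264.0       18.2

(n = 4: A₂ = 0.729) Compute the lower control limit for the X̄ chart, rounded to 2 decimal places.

X̄̄ = (266.2 + 267.2 + 255.8 + 263.0 + 262.8 + 258.0 + 258.7 + 268.5 + 264.0) / 9 = 2364.2000 / 9 = 262.6889
R̄ = (17.8 + 10.5 + 16.7 + 14.9 + 19.6 + 10.8 + 24.0 + 13.7 + 18.2) / 9 = 146.2000 / 9 = 16.2444
LCL = X̄̄ − A₂·R̄ = 262.6889 − 0.729 × 16.2444 = 250.8467

250.85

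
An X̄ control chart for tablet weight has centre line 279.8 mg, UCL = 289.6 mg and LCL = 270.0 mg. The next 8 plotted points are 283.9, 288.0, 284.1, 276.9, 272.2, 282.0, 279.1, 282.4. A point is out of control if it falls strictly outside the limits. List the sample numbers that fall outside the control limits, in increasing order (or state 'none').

All 8 points lie within [270.0, 289.6].

none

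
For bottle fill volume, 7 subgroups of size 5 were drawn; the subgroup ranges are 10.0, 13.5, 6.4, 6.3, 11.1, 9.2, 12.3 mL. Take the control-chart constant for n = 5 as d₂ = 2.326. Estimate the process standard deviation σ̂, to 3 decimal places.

4.226

R̄ = (10.0 + 13.5 + 6.4 + 6.3 + 11.1 + 9.2 + 12.3) / 7 = 9.8286
σ̂ = R̄ / d₂ = 9.8286 / 2.326 = 4.2255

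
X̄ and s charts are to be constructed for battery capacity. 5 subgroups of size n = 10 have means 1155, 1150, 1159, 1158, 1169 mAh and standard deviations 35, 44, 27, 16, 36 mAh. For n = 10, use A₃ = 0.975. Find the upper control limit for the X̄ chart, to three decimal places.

1189.010

X̄̄ = (1155 + 1150 + 1159 + 1158 + 1169) / 5 = 1158.2000
s̄ = (35 + 44 + 27 + 16 + 36) / 5 = 31.6000
UCL = X̄̄ + A₃·s̄ = 1158.2000 + 0.975 × 31.6000 = 1189.0100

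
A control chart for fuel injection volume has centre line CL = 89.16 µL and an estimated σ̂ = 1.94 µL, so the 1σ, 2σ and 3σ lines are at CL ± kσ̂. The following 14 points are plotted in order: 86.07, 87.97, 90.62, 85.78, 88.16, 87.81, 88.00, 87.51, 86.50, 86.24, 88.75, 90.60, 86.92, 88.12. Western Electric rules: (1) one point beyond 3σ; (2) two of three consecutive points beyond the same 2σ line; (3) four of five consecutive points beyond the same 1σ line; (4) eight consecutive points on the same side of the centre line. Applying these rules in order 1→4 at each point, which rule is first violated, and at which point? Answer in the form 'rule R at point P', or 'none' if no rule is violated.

rule 4 at point 11

Zone of each point (C = within 1σ̂, B = 1σ̂–2σ̂, A = 2σ̂–3σ̂, * = beyond 3σ̂; sign = side of CL): 1:-B, 2:-C, 3:+C, 4:-B, 5:-C, 6:-C, 7:-C, 8:-C, 9:-B, 10:-B, 11:-C, 12:+C, 13:-B, 14:-C
Rule 4 (eight consecutive points on the same side of the centre line) is satisfied at point 11.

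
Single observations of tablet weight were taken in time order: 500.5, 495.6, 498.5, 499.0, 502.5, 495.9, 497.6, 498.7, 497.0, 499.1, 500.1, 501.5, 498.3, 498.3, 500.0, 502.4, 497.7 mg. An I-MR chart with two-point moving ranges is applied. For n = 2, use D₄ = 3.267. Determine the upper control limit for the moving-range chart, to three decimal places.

8.045

Moving ranges: 4.9, 2.9, 0.5, 3.5, 6.6, 1.7, 1.1, 1.7, 2.1, 1.0, 1.4, 3.2, 0.0, 1.7, 2.4, 4.7; M̄R̄ = 39.4000 / 16 = 2.4625
UCL_MR = D₄·M̄R̄ = 3.267 × 2.4625 = 8.0450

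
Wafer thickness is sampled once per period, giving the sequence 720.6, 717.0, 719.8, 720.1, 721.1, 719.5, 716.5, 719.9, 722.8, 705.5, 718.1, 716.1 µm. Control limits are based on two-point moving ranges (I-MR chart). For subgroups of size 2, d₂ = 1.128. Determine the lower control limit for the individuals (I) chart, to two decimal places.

705.87

X̄ = (720.6 + 717.0 + 719.8 + 720.1 + 721.1 + 719.5 + 716.5 + 719.9 + 722.8 + 705.5 + 718.1 + 716.1) / 12 = 718.0833
Moving ranges: 3.6, 2.8, 0.3, 1.0, 1.6, 3.0, 3.4, 2.9, 17.3, 12.6, 2.0; M̄R̄ = 50.5000 / 11 = 4.5909
LCL = X̄ − 3·M̄R̄/d₂ = 718.0833 − 3 × 4.5909 / 1.128 = 705.8735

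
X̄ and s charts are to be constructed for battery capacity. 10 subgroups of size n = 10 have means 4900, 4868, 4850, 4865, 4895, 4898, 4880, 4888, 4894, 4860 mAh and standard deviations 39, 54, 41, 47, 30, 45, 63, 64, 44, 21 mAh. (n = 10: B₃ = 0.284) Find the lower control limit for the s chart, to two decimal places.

12.72

s̄ = (39 + 54 + 41 + 47 + 30 + 45 + 63 + 64 + 44 + 21) / 10 = 44.8000
LCL_s = B₃·s̄ = 0.284 × 44.8000 = 12.7232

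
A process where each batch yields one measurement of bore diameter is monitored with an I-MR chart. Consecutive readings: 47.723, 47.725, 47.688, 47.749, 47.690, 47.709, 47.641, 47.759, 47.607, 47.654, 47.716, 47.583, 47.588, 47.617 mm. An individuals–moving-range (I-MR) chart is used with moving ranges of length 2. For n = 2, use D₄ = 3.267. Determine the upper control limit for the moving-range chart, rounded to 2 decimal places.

Moving ranges: 0.002, 0.037, 0.061, 0.059, 0.019, 0.068, 0.118, 0.152, 0.047, 0.062, 0.133, 0.005, 0.029; M̄R̄ = 0.7920 / 13 = 0.0609
UCL_MR = D₄·M̄R̄ = 3.267 × 0.0609 = 0.1990

0.20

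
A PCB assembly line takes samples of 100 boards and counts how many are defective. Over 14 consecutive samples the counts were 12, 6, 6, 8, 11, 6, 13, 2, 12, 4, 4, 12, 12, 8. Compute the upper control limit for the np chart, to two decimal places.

p̄ = Σdᵢ / (k·n) = 116 / (14 × 100) = 0.08286
UCL = np̄ + 3·√(np̄(1−p̄)) = 8.2857 + 3 × √(8.2857×0.91714) = 8.2857 + 3 × 2.7567 = 16.5557

16.56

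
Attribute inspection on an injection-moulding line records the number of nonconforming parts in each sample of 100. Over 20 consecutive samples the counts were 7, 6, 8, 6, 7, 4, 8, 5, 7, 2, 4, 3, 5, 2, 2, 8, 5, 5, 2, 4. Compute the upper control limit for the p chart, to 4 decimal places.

p̄ = Σdᵢ / (k·n) = 100 / (20 × 100) = 0.05000
UCL = p̄ + 3·√(p̄(1−p̄)/n) = 0.05000 + 3 × √(0.05000×0.95000/100) = 0.05000 + 3 × 0.02179 = 0.11538

0.1154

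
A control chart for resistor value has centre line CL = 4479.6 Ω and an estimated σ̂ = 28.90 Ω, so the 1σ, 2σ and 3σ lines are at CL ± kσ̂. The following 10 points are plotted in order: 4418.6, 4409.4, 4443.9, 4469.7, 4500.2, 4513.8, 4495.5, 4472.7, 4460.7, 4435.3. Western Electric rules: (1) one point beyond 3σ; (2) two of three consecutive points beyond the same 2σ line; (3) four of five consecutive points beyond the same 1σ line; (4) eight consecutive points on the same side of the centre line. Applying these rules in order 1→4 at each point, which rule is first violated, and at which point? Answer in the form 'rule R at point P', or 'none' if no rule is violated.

Zone of each point (C = within 1σ̂, B = 1σ̂–2σ̂, A = 2σ̂–3σ̂, * = beyond 3σ̂; sign = side of CL): 1:-A, 2:-A, 3:-B, 4:-C, 5:+C, 6:+B, 7:+C, 8:-C, 9:-C, 10:-B
Rule 2 (two of three consecutive points beyond the same 2σ limit) is satisfied at point 2.

rule 2 at point 2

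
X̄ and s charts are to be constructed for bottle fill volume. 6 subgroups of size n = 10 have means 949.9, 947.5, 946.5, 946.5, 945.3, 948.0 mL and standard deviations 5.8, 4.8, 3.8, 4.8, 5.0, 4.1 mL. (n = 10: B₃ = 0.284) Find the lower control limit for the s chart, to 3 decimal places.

s̄ = (5.8 + 4.8 + 3.8 + 4.8 + 5.0 + 4.1) / 6 = 4.7167
LCL_s = B₃·s̄ = 0.284 × 4.7167 = 1.3395

1.340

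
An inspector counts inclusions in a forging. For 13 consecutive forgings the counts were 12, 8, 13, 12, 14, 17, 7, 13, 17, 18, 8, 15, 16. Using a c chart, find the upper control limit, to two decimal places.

c̄ = (12 + 8 + 13 + 12 + 14 + 17 + 7 + 13 + 17 + 18 + 8 + 15 + 16) / 13 = 170 / 13 = 13.0769
UCL = c̄ + 3√c̄ = 13.0769 + 3 × √13.0769 = 13.0769 + 3 × 3.6162 = 23.9255

23.93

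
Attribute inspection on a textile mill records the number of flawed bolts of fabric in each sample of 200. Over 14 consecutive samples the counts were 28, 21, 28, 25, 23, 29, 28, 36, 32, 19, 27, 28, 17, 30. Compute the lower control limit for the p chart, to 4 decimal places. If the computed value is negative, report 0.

0.0606

p̄ = Σdᵢ / (k·n) = 371 / (14 × 200) = 0.13250
LCL = p̄ − 3·√(p̄(1−p̄)/n) = 0.13250 − 3 × 0.02397 = 0.06058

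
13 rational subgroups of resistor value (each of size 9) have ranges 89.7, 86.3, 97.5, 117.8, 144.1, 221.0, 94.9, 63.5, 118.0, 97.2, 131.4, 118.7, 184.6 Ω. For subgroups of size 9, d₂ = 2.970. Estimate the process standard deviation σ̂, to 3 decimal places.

40.526

R̄ = (89.7 + 86.3 + 97.5 + 117.8 + 144.1 + 221.0 + 94.9 + 63.5 + 118.0 + 97.2 + 131.4 + 118.7 + 184.6) / 13 = 120.3615
σ̂ = R̄ / d₂ = 120.3615 / 2.970 = 40.5258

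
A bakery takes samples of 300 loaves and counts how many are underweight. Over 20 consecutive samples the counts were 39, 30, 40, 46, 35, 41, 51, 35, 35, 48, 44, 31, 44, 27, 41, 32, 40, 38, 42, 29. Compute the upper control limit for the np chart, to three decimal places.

55.760

p̄ = Σdᵢ / (k·n) = 768 / (20 × 300) = 0.12800
UCL = np̄ + 3·√(np̄(1−p̄)) = 38.4000 + 3 × √(38.4000×0.87200) = 38.4000 + 3 × 5.7866 = 55.7598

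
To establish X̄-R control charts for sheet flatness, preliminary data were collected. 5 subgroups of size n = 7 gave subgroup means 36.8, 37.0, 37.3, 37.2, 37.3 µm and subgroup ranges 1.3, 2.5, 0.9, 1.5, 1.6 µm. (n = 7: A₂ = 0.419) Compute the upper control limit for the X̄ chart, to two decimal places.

X̄̄ = (36.8 + 37.0 + 37.3 + 37.2 + 37.3) / 5 = 185.6000 / 5 = 37.1200
R̄ = (1.3 + 2.5 + 0.9 + 1.5 + 1.6) / 5 = 7.8000 / 5 = 1.5600
UCL = X̄̄ + A₂·R̄ = 37.1200 + 0.419 × 1.5600 = 37.7736

37.77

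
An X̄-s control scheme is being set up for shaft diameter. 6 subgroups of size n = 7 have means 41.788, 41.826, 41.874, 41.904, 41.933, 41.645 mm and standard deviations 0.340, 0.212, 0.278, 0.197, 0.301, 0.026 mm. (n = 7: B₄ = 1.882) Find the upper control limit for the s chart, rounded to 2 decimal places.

s̄ = (0.340 + 0.212 + 0.278 + 0.197 + 0.301 + 0.026) / 6 = 0.2257
UCL_s = B₄·s̄ = 1.882 × 0.2257 = 0.4247

0.42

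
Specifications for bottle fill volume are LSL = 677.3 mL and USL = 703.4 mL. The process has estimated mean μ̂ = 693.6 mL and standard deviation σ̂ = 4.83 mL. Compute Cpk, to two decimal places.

Cpu = (USL − μ̂) / (3σ̂) = (703.4 − 693.6) / (3 × 4.83) = 0.6763; Cpl = (μ̂ − LSL) / (3σ̂) = (693.6 − 677.3) / (3 × 4.83) = 1.1249; Cpk = min(Cpu, Cpl) = 0.6763

0.68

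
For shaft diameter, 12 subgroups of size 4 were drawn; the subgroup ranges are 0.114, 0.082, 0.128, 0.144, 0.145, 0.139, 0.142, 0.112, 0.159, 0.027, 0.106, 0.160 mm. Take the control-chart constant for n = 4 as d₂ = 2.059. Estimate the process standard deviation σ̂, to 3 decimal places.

0.059

R̄ = (0.114 + 0.082 + 0.128 + 0.144 + 0.145 + 0.139 + 0.142 + 0.112 + 0.159 + 0.027 + 0.106 + 0.160) / 12 = 0.1215
σ̂ = R̄ / d₂ = 0.1215 / 2.059 = 0.0590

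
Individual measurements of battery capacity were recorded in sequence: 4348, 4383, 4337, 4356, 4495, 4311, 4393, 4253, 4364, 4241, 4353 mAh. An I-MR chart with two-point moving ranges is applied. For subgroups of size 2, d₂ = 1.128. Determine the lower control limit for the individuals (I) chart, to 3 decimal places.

X̄ = (4348 + 4383 + 4337 + 4356 + 4495 + 4311 + 4393 + 4253 + 4364 + 4241 + 4353) / 11 = 4348.5455
Moving ranges: 35, 46, 19, 139, 184, 82, 140, 111, 123, 112; M̄R̄ = 991.0000 / 10 = 99.1000
LCL = X̄ − 3·M̄R̄/d₂ = 4348.5455 − 3 × 99.1000 / 1.128 = 4084.9816

4084.982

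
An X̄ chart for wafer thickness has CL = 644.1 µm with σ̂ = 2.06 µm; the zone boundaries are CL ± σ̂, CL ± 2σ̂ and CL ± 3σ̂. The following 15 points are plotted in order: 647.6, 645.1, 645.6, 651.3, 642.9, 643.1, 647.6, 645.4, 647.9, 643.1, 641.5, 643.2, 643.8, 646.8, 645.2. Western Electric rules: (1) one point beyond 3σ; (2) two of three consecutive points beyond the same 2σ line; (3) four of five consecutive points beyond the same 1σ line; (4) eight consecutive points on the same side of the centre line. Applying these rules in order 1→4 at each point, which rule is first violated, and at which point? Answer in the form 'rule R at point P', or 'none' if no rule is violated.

rule 1 at point 4

Zone of each point (C = within 1σ̂, B = 1σ̂–2σ̂, A = 2σ̂–3σ̂, * = beyond 3σ̂; sign = side of CL): 1:+B, 2:+C, 3:+C, 4:+*, 5:-C, 6:-C, 7:+B, 8:+C, 9:+B, 10:-C, 11:-B, 12:-C, 13:-C, 14:+B, 15:+C
Rule 1 (one point beyond the 3σ limits) is satisfied at point 4.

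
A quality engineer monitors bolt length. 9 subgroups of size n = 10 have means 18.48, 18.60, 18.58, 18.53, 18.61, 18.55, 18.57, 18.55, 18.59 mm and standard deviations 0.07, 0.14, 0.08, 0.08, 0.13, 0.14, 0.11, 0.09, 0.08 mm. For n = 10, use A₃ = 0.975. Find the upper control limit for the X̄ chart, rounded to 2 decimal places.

X̄̄ = (18.48 + 18.60 + 18.58 + 18.53 + 18.61 + 18.55 + 18.57 + 18.55 + 18.59) / 9 = 18.5622
s̄ = (0.07 + 0.14 + 0.08 + 0.08 + 0.13 + 0.14 + 0.11 + 0.09 + 0.08) / 9 = 0.1022
UCL = X̄̄ + A₃·s̄ = 18.5622 + 0.975 × 0.1022 = 18.6619

18.66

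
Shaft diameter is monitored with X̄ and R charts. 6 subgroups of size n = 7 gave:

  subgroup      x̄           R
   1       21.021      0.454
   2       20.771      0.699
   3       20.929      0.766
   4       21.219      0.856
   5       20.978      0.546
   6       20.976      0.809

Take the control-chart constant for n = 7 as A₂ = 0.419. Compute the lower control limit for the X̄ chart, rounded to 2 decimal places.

20.69

X̄̄ = (21.021 + 20.771 + 20.929 + 21.219 + 20.978 + 20.976) / 6 = 125.8940 / 6 = 20.9823
R̄ = (0.454 + 0.699 + 0.766 + 0.856 + 0.546 + 0.809) / 6 = 4.1300 / 6 = 0.6883
LCL = X̄̄ − A₂·R̄ = 20.9823 − 0.419 × 0.6883 = 20.6939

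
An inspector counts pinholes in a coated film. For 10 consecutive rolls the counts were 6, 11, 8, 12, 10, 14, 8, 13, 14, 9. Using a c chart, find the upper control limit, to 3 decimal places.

c̄ = (6 + 11 + 8 + 12 + 10 + 14 + 8 + 13 + 14 + 9) / 10 = 105 / 10 = 10.5000
UCL = c̄ + 3√c̄ = 10.5000 + 3 × √10.5000 = 10.5000 + 3 × 3.2404 = 20.2211

20.221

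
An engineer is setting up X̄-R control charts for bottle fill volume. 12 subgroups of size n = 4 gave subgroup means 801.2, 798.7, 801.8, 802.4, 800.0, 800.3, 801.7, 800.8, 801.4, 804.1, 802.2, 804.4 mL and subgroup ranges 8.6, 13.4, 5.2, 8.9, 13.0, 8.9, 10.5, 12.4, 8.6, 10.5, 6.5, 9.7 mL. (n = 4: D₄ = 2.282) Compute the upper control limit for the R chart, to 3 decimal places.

R̄ = (8.6 + 13.4 + 5.2 + 8.9 + 13.0 + 8.9 + 10.5 + 12.4 + 8.6 + 10.5 + 6.5 + 9.7) / 12 = 116.2000 / 12 = 9.6833
UCL_R = D₄·R̄ = 2.282 × 9.6833 = 22.0974

22.097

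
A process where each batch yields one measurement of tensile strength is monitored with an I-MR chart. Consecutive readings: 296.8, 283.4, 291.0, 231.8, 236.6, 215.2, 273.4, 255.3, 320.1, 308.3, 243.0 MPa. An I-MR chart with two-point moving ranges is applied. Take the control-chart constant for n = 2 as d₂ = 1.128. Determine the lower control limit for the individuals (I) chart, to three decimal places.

X̄ = (296.8 + 283.4 + 291.0 + 231.8 + 236.6 + 215.2 + 273.4 + 255.3 + 320.1 + 308.3 + 243.0) / 11 = 268.6273
Moving ranges: 13.4, 7.6, 59.2, 4.8, 21.4, 58.2, 18.1, 64.8, 11.8, 65.3; M̄R̄ = 324.6000 / 10 = 32.4600
LCL = X̄ − 3·M̄R̄/d₂ = 268.6273 − 3 × 32.4600 / 1.128 = 182.2975

182.297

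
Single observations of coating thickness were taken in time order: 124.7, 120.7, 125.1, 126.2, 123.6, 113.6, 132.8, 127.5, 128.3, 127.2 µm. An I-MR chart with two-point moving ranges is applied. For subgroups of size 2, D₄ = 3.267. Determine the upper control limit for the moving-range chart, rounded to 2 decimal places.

Moving ranges: 4.0, 4.4, 1.1, 2.6, 10.0, 19.2, 5.3, 0.8, 1.1; M̄R̄ = 48.5000 / 9 = 5.3889
UCL_MR = D₄·M̄R̄ = 3.267 × 5.3889 = 17.6055

17.61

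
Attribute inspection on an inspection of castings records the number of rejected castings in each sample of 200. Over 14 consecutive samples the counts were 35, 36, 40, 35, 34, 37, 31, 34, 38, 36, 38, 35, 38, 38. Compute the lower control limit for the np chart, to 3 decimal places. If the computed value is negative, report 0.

p̄ = Σdᵢ / (k·n) = 505 / (14 × 200) = 0.18036
LCL = np̄ − 3·√(np̄(1−p̄)) = 36.0714 − 3 × 5.4374 = 19.7591

19.759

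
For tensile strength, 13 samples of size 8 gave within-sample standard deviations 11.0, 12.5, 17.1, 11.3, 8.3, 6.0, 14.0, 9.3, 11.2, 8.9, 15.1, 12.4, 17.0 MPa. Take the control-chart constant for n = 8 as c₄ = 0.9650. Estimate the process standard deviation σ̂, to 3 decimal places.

12.284

s̄ = (11.0 + 12.5 + 17.1 + 11.3 + 8.3 + 6.0 + 14.0 + 9.3 + 11.2 + 8.9 + 15.1 + 12.4 + 17.0) / 13 = 11.8538
σ̂ = s̄ / c₄ = 11.8538 / 0.9650 = 12.2838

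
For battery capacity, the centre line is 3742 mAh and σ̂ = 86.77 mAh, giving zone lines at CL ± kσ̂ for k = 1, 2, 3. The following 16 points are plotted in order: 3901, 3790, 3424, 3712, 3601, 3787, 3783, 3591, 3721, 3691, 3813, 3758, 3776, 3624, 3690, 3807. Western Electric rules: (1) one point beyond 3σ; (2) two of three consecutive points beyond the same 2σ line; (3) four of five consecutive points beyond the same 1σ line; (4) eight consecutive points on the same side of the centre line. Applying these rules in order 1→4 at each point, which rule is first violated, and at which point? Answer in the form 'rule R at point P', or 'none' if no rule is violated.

Zone of each point (C = within 1σ̂, B = 1σ̂–2σ̂, A = 2σ̂–3σ̂, * = beyond 3σ̂; sign = side of CL): 1:+B, 2:+C, 3:-*, 4:-C, 5:-B, 6:+C, 7:+C, 8:-B, 9:-C, 10:-C, 11:+C, 12:+C, 13:+C, 14:-B, 15:-C, 16:+C
Rule 1 (one point beyond the 3σ limits) is satisfied at point 3.

rule 1 at point 3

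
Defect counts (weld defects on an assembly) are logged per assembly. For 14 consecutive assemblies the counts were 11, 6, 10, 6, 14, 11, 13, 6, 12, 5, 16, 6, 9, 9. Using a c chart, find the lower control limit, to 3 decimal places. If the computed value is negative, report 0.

0.290

c̄ = (11 + 6 + 10 + 6 + 14 + 11 + 13 + 6 + 12 + 5 + 16 + 6 + 9 + 9) / 14 = 134 / 14 = 9.5714
LCL = c̄ − 3√c̄ = 9.5714 − 3 × 3.0938 = 0.2901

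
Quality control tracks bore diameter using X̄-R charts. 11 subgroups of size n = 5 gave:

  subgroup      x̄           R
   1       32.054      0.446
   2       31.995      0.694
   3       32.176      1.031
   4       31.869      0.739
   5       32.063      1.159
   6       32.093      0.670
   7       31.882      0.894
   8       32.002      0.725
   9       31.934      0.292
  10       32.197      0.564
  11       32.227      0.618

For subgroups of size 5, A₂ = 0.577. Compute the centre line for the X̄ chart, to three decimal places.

32.045

X̄̄ = (32.054 + 31.995 + 32.176 + 31.869 + 32.063 + 32.093 + 31.882 + 32.002 + 31.934 + 32.197 + 32.227) / 11 = 352.4920 / 11 = 32.0447
CL = X̄̄ = 32.0447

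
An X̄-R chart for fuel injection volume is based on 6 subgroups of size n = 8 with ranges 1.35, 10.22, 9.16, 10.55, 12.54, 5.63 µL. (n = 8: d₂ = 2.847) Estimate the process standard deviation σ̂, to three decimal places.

R̄ = (1.35 + 10.22 + 9.16 + 10.55 + 12.54 + 5.63) / 6 = 8.2417
σ̂ = R̄ / d₂ = 8.2417 / 2.847 = 2.8949

2.895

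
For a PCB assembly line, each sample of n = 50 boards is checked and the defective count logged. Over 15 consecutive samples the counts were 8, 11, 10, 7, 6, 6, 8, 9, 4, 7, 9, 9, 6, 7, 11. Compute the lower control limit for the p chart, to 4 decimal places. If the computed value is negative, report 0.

0.0029

p̄ = Σdᵢ / (k·n) = 118 / (15 × 50) = 0.15733
LCL = p̄ − 3·√(p̄(1−p̄)/n) = 0.15733 − 3 × 0.05149 = 0.00285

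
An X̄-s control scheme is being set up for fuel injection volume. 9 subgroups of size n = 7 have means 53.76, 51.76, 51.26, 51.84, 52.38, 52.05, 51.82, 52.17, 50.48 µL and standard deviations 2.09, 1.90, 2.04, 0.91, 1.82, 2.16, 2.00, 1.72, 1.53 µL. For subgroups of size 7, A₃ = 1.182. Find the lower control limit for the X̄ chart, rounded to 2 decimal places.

49.82

X̄̄ = (53.76 + 51.76 + 51.26 + 51.84 + 52.38 + 52.05 + 51.82 + 52.17 + 50.48) / 9 = 51.9467
s̄ = (2.09 + 1.90 + 2.04 + 0.91 + 1.82 + 2.16 + 2.00 + 1.72 + 1.53) / 9 = 1.7967
LCL = X̄̄ − A₃·s̄ = 51.9467 − 1.182 × 1.7967 = 49.8230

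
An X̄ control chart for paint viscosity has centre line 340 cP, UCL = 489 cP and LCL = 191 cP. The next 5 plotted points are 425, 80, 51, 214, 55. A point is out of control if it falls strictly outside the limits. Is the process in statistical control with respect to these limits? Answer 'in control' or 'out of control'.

Compare each point to [191, 489]: sample 2 = 80 < LCL; sample 3 = 51 < LCL; sample 5 = 55 < LCL.

out of control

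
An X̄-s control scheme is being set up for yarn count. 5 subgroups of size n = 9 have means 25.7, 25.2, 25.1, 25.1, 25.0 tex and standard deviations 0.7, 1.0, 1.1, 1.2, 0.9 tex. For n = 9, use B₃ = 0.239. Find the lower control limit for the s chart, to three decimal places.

0.234

s̄ = (0.7 + 1.0 + 1.1 + 1.2 + 0.9) / 5 = 0.9800
LCL_s = B₃·s̄ = 0.239 × 0.9800 = 0.2342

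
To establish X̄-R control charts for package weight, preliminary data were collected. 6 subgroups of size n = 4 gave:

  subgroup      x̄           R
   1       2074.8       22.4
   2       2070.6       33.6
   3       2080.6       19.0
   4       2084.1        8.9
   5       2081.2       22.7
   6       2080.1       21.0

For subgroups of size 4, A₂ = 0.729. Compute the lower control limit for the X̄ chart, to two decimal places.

2063.06

X̄̄ = (2074.8 + 2070.6 + 2080.6 + 2084.1 + 2081.2 + 2080.1) / 6 = 12471.4000 / 6 = 2078.5667
R̄ = (22.4 + 33.6 + 19.0 + 8.9 + 22.7 + 21.0) / 6 = 127.6000 / 6 = 21.2667
LCL = X̄̄ − A₂·R̄ = 2078.5667 − 0.729 × 21.2667 = 2063.0633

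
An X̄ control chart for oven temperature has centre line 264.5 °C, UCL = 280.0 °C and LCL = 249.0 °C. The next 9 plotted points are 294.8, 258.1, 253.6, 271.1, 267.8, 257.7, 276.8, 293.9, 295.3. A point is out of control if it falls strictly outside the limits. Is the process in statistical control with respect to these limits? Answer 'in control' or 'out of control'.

Compare each point to [249.0, 280.0]: sample 1 = 294.8 > UCL; sample 8 = 293.9 > UCL; sample 9 = 295.3 > UCL.

out of control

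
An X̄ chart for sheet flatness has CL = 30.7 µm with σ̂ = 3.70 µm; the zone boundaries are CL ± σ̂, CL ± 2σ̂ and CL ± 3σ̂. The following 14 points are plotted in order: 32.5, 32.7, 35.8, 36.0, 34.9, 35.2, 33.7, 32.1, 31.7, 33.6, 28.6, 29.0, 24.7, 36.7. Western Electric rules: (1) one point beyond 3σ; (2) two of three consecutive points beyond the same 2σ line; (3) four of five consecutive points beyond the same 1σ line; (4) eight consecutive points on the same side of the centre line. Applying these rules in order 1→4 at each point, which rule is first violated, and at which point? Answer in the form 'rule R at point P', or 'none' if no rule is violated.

rule 3 at point 6

Zone of each point (C = within 1σ̂, B = 1σ̂–2σ̂, A = 2σ̂–3σ̂, * = beyond 3σ̂; sign = side of CL): 1:+C, 2:+C, 3:+B, 4:+B, 5:+B, 6:+B, 7:+C, 8:+C, 9:+C, 10:+C, 11:-C, 12:-C, 13:-B, 14:+B
Rule 3 (four of five consecutive points beyond the same 1σ limit) is satisfied at point 6.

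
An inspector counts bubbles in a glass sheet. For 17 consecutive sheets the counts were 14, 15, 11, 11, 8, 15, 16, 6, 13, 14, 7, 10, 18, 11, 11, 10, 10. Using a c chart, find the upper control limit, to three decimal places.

22.055

c̄ = (14 + 15 + 11 + 11 + 8 + 15 + 16 + 6 + 13 + 14 + 7 + 10 + 18 + 11 + 11 + 10 + 10) / 17 = 200 / 17 = 11.7647
UCL = c̄ + 3√c̄ = 11.7647 + 3 × √11.7647 = 11.7647 + 3 × 3.4300 = 22.0546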